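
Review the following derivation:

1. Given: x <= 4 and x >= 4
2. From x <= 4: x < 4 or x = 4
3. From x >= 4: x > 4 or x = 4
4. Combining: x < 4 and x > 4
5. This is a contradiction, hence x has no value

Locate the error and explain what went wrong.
Step 4: Combining: x < 4 and x > 4

Step 4 incorrectly combines the conditions. From x <= 4 and x >= 4, the intersection is x = 4. The error treats the 'or' cases as 'and' requirements. The correct conclusion is that x = 4 is the unique solution, not that no solution exists.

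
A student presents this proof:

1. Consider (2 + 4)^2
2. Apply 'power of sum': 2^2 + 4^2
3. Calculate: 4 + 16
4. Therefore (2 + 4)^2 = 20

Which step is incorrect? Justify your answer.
Step 2: Apply 'power of sum': 2^2 + 4^2

Step 2 incorrectly applies a non-existent rule '(a+b)^n = a^n + b^n'. This is false in general. The correct expansion uses the binomial theorem. The actual value is (2 + 4)^2 = 6^2 = 36, not 20.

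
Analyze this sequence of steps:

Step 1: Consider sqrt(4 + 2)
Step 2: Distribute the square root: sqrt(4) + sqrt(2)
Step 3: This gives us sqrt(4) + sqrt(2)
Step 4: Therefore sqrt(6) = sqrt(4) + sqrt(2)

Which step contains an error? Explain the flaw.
Step 2: Distribute the square root: sqrt(4) + sqrt(2)

Step 2 incorrectly 'distributes' the square root over addition. The square root function does not distribute: sqrt(a + b) ≠ sqrt(a) + sqrt(b). In fact, sqrt(4 + 2) = sqrt(6) ≈ 2.4495, while sqrt(4) + sqrt(2) ≈ 3.4142.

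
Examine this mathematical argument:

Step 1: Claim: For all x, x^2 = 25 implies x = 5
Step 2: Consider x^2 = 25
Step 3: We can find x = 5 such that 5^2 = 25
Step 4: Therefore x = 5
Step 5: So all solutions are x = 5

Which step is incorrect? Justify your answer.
Step 4: Therefore x = 5

Step 4 incorrectly concludes that x = 5 is the only solution. The proof shows that x = 5 is A solution (existence), but does not show it is the ONLY solution (uniqueness). In fact, x = -5 is also a solution since (-5)^2 = 25. Finding one solution doesn't prove there are no others.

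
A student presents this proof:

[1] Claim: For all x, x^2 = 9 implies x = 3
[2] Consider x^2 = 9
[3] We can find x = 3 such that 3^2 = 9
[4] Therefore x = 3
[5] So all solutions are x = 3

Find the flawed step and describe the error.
Step 4: Therefore x = 3

Step 4 incorrectly concludes that x = 3 is the only solution. The proof shows that x = 3 is A solution (existence), but does not show it is the ONLY solution (uniqueness). In fact, x = -3 is also a solution since (-3)^2 = 9. Finding one solution doesn't prove there are no others.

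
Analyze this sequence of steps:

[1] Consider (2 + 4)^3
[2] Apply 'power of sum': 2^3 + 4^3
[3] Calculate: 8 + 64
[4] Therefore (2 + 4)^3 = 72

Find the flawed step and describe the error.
Step 2: Apply 'power of sum': 2^3 + 4^3

Step 2 incorrectly applies a non-existent rule '(a+b)^n = a^n + b^n'. This is false in general. The correct expansion uses the binomial theorem. The actual value is (2 + 4)^3 = 6^3 = 216, not 72.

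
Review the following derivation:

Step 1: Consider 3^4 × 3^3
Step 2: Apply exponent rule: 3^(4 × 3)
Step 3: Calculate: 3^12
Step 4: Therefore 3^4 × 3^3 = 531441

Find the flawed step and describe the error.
Step 2: Apply exponent rule: 3^(4 × 3)

Step 2 incorrectly states that a^b × a^c = a^(b×c). The correct rule is a^b × a^c = a^(b+c). The actual value is 3^4 × 3^3 = 3^7 = 2187, not 3^12 = 531441.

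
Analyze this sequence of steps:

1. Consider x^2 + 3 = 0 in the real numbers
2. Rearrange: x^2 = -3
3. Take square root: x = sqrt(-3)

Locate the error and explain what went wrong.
Step 3: Take square root: x = sqrt(-3)

Step 3 takes the square root of -3, which is negative. In the real number system, the square root of a negative number is undefined. The equation x^2 + 3 = 0 has no real solutions. Square roots of negative numbers only exist in the complex numbers.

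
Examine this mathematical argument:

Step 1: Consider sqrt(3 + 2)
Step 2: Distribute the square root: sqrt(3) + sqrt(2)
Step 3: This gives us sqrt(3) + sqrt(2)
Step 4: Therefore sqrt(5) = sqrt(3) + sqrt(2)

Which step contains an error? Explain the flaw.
Step 2: Distribute the square root: sqrt(3) + sqrt(2)

Step 2 incorrectly 'distributes' the square root over addition. The square root function does not distribute: sqrt(a + b) ≠ sqrt(a) + sqrt(b). In fact, sqrt(3 + 2) = sqrt(5) ≈ 2.2361, while sqrt(3) + sqrt(2) ≈ 3.1463.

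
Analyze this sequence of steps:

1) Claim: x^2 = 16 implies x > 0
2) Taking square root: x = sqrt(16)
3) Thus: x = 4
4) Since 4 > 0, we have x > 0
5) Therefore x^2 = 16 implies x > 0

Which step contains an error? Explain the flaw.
Step 2: Taking square root: x = sqrt(16)

Step 2 takes the square root and assumes the positive root only. The equation x^2 = 16 actually has two solutions: x = 4 and x = -4. The proof silently assumes x > 0 without justification, then uses this assumption to conclude x > 0, which is circular. The counterexample x = -4 shows the claim is false.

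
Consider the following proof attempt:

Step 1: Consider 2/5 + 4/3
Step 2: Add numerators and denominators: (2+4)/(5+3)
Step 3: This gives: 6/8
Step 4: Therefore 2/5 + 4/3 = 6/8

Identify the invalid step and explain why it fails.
Step 2: Add numerators and denominators: (2+4)/(5+3)

Step 2 incorrectly adds fractions by separately adding numerators and denominators. This is wrong. The correct method requires a common denominator: 2/5 + 4/3 = (2×3 + 4×5)/(5×3) = 26/15 = 26/15. The method used gives 6/8, which is different.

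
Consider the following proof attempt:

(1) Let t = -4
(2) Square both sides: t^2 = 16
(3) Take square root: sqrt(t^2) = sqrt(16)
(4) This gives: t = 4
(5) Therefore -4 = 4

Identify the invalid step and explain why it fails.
Step 4: This gives: t = 4

Step 4 incorrectly states that sqrt(t^2) = t. The correct identity is sqrt(t^2) = |t|. Since t = -4 < 0, we have sqrt(t^2) = |-4| = 4, not t = -4.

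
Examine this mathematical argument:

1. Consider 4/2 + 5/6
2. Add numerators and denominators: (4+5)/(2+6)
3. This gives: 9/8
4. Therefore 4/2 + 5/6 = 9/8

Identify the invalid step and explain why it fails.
Step 2: Add numerators and denominators: (4+5)/(2+6)

Step 2 incorrectly adds fractions by separately adding numerators and denominators. This is wrong. The correct method requires a common denominator: 4/2 + 5/6 = (4×6 + 5×2)/(2×6) = 34/12 = 17/6. The method used gives 9/8, which is different.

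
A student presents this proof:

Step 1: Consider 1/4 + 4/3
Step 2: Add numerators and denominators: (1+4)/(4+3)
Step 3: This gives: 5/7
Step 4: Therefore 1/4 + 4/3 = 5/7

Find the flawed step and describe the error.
Step 2: Add numerators and denominators: (1+4)/(4+3)

Step 2 incorrectly adds fractions by separately adding numerators and denominators. This is wrong. The correct method requires a common denominator: 1/4 + 4/3 = (1×3 + 4×4)/(4×3) = 19/12 = 19/12. The method used gives 5/7, which is different.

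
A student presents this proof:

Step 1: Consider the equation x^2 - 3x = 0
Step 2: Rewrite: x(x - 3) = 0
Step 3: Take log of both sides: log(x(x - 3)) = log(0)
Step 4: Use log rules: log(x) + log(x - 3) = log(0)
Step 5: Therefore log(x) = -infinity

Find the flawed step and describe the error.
Step 3: Take log of both sides: log(x(x - 3)) = log(0)

Step 3 takes the logarithm of both sides, resulting in log(0) on the right side. The logarithm is only defined for positive numbers; log(0) is undefined (approaches negative infinity). This operation is invalid.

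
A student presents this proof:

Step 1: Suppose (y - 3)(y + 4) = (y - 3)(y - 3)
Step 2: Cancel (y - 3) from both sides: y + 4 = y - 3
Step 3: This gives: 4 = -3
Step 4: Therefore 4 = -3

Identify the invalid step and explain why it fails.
Step 2: Cancel (y - 3) from both sides: y + 4 = y - 3

Step 2 cancels (y - 3) from both sides. This is only valid if (y - 3) ≠ 0, i.e., y ≠ 3. When y = 3, both sides equal zero regardless of the other factors. The correct approach requires considering y = 3 as a separate case.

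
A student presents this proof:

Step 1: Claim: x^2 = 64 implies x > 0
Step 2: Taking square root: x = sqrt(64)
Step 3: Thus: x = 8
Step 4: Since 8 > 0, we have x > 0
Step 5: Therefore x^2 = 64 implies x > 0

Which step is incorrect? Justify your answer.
Step 2: Taking square root: x = sqrt(64)

Step 2 takes the square root and assumes the positive root only. The equation x^2 = 64 actually has two solutions: x = 8 and x = -8. The proof silently assumes x > 0 without justification, then uses this assumption to conclude x > 0, which is circular. The counterexample x = -8 shows the claim is false.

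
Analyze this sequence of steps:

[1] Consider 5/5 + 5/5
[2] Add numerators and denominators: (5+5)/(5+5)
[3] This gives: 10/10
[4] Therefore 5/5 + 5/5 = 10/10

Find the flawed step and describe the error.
Step 2: Add numerators and denominators: (5+5)/(5+5)

Step 2 incorrectly adds fractions by separately adding numerators and denominators. This is wrong. The correct method requires a common denominator: 5/5 + 5/5 = (5×5 + 5×5)/(5×5) = 50/25 = 2. The method used gives 10/10, which is different.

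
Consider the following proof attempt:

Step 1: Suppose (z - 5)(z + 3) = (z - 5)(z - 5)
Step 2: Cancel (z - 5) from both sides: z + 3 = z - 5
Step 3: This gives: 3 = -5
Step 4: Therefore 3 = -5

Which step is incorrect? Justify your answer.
Step 2: Cancel (z - 5) from both sides: z + 3 = z - 5

Step 2 cancels (z - 5) from both sides. This is only valid if (z - 5) ≠ 0, i.e., z ≠ 5. When z = 5, both sides equal zero regardless of the other factors. The correct approach requires considering z = 5 as a separate case.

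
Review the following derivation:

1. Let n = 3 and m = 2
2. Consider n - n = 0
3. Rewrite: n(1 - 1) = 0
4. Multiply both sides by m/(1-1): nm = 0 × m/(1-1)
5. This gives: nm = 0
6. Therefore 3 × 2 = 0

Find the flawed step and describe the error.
Step 4: Multiply both sides by m/(1-1): nm = 0 × m/(1-1)

Step 4 multiplies both sides by m/(1-1). However, 1-1 = 0, so this is multiplication by m/0, which is undefined. We cannot multiply by an undefined expression.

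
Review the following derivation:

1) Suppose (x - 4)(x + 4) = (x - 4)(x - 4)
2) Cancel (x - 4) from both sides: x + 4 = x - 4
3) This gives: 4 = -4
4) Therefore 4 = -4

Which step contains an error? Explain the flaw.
Step 2: Cancel (x - 4) from both sides: x + 4 = x - 4

Step 2 cancels (x - 4) from both sides. This is only valid if (x - 4) ≠ 0, i.e., x ≠ 4. When x = 4, both sides equal zero regardless of the other factors. The correct approach requires considering x = 4 as a separate case.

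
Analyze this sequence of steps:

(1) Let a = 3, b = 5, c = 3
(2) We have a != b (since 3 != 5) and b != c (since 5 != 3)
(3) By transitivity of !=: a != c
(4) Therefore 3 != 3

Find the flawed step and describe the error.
Step 3: By transitivity of !=: a != c

Step 3 incorrectly applies transitivity to the '!=' relation. Transitivity states: if a R b and b R c, then a R c. However, '!=' is not transitive. Counterexample: 3 != 5 and 5 != 3, but 3 = 3 (both equal 3). Transitivity holds for relations like <, <=, =, but not for !=.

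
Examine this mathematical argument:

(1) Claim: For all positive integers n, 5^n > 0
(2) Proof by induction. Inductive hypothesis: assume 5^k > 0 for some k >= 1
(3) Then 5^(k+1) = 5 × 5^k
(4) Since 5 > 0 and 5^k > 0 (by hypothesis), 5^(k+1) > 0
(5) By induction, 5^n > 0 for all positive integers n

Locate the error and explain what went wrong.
Step 5: By induction, 5^n > 0 for all positive integers n

Step 5 concludes the proof by induction, but no base case was ever established. A valid induction proof requires: (1) a base case proving 5^1 > 0, and (2) an inductive step showing IF 5^k > 0 THEN 5^(k+1) > 0. Steps 2-4 correctly establish the inductive step, but without the base case the conclusion in step 5 does not follow.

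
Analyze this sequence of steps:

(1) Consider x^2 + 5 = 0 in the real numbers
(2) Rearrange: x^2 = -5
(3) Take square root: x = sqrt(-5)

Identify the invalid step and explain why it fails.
Step 3: Take square root: x = sqrt(-5)

Step 3 takes the square root of -5, which is negative. In the real number system, the square root of a negative number is undefined. The equation x^2 + 5 = 0 has no real solutions. Square roots of negative numbers only exist in the complex numbers.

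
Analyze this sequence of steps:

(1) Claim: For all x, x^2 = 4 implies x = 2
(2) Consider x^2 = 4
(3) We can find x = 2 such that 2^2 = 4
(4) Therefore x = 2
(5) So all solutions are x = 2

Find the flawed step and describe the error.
Step 4: Therefore x = 2

Step 4 incorrectly concludes that x = 2 is the only solution. The proof shows that x = 2 is A solution (existence), but does not show it is the ONLY solution (uniqueness). In fact, x = -2 is also a solution since (-2)^2 = 4. Finding one solution doesn't prove there are no others.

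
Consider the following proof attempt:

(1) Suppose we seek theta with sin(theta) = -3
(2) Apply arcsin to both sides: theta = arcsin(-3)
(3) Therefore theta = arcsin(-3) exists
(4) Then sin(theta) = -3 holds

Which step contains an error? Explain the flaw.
Step 2: Apply arcsin to both sides: theta = arcsin(-3)

Step 2 applies arcsin to -3. However, arcsin(x) is only defined for x in [-1, 1] because sin(theta) can only produce values in that range. Since |-3| > 1, arcsin(-3) is undefined. There is no angle whose sine equals -3.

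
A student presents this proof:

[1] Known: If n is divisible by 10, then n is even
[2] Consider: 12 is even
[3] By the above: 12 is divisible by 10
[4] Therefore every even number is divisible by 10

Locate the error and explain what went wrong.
Step 3: By the above: 12 is divisible by 10

Step 3 commits the fallacy of affirming the consequent. The known fact 'divisible by 10 → even' does NOT imply 'even → divisible by 10'. That would be the converse, which is false. For example, 12 is even but 12 ÷ 10 = 1.20, which is not an integer.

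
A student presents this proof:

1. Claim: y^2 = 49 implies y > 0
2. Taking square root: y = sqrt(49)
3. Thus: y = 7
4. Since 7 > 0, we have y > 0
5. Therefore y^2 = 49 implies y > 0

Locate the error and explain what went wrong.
Step 2: Taking square root: y = sqrt(49)

Step 2 takes the square root and assumes the positive root only. The equation y^2 = 49 actually has two solutions: y = 7 and y = -7. The proof silently assumes y > 0 without justification, then uses this assumption to conclude y > 0, which is circular. The counterexample y = -7 shows the claim is false.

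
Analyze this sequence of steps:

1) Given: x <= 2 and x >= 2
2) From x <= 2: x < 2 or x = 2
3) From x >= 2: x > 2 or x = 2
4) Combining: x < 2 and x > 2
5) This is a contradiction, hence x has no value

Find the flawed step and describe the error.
Step 4: Combining: x < 2 and x > 2

Step 4 incorrectly combines the conditions. From x <= 2 and x >= 2, the intersection is x = 2. The error treats the 'or' cases as 'and' requirements. The correct conclusion is that x = 2 is the unique solution, not that no solution exists.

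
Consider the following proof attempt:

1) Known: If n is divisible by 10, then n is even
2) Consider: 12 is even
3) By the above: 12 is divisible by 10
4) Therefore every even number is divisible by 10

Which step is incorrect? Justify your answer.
Step 3: By the above: 12 is divisible by 10

Step 3 commits the fallacy of affirming the consequent. The known fact 'divisible by 10 → even' does NOT imply 'even → divisible by 10'. That would be the converse, which is false. For example, 12 is even but 12 ÷ 10 = 1.20, which is not an integer.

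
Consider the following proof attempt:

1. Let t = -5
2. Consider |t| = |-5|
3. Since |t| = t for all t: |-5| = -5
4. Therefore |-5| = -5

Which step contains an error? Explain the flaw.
Step 3: Since |t| = t for all t: |-5| = -5

Step 3 incorrectly states that |t| = t for all t. The correct definition is |t| = t when t >= 0, and |t| = -t when t < 0. Since -5 < 0, we have |-5| = -(-5) = 5, not -5.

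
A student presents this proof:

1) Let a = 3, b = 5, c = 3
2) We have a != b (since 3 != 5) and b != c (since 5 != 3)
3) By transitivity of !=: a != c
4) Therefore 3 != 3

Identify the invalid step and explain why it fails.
Step 3: By transitivity of !=: a != c

Step 3 incorrectly applies transitivity to the '!=' relation. Transitivity states: if a R b and b R c, then a R c. However, '!=' is not transitive. Counterexample: 3 != 5 and 5 != 3, but 3 = 3 (both equal 3). Transitivity holds for relations like <, <=, =, but not for !=.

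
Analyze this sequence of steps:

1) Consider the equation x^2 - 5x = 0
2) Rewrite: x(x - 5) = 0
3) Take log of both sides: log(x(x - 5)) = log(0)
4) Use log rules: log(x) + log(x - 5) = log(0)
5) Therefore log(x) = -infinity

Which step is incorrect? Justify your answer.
Step 3: Take log of both sides: log(x(x - 5)) = log(0)

Step 3 takes the logarithm of both sides, resulting in log(0) on the right side. The logarithm is only defined for positive numbers; log(0) is undefined (approaches negative infinity). This operation is invalid.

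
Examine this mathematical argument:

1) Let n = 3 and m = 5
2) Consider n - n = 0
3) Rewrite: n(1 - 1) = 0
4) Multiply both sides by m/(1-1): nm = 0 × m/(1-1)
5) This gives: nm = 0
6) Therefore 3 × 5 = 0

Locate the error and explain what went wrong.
Step 4: Multiply both sides by m/(1-1): nm = 0 × m/(1-1)

Step 4 multiplies both sides by m/(1-1). However, 1-1 = 0, so this is multiplication by m/0, which is undefined. We cannot multiply by an undefined expression.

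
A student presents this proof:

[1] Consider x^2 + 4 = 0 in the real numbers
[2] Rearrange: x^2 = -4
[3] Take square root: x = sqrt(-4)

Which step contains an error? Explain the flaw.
Step 3: Take square root: x = sqrt(-4)

Step 3 takes the square root of -4, which is negative. In the real number system, the square root of a negative number is undefined. The equation x^2 + 4 = 0 has no real solutions. Square roots of negative numbers only exist in the complex numbers.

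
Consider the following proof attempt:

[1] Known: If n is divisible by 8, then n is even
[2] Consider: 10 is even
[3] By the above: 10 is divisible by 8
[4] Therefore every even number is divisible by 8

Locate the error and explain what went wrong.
Step 3: By the above: 10 is divisible by 8

Step 3 commits the fallacy of affirming the consequent. The known fact 'divisible by 8 → even' does NOT imply 'even → divisible by 8'. That would be the converse, which is false. For example, 10 is even but 10 ÷ 8 = 1.25, which is not an integer.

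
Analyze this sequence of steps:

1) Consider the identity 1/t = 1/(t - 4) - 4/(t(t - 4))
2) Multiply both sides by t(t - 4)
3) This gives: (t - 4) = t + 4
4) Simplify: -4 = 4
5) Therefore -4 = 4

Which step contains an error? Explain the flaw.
Step 3: This gives: (t - 4) = t + 4

Step 3 makes a sign error when clearing denominators. Multiplying -4/(t(t - 4)) by t(t - 4) gives -4, not +4. The correct result is (t - 4) = t - 4, which is trivially true, not (t - 4) = t + 4. (Step 1 is a valid identity: 1/(t - 4) - 4/(t(t - 4)) = (t - 4)/(t(t - 4)) = 1/t.)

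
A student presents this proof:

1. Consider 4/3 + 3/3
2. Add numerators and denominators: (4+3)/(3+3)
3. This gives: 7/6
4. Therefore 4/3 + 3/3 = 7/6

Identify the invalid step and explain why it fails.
Step 2: Add numerators and denominators: (4+3)/(3+3)

Step 2 incorrectly adds fractions by separately adding numerators and denominators. This is wrong. The correct method requires a common denominator: 4/3 + 3/3 = (4×3 + 3×3)/(3×3) = 21/9 = 7/3. The method used gives 7/6, which is different.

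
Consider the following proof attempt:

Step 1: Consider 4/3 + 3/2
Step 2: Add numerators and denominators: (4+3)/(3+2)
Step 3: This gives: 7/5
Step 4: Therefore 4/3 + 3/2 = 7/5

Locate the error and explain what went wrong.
Step 2: Add numerators and denominators: (4+3)/(3+2)

Step 2 incorrectly adds fractions by separately adding numerators and denominators. This is wrong. The correct method requires a common denominator: 4/3 + 3/2 = (4×2 + 3×3)/(3×2) = 17/6 = 17/6. The method used gives 7/5, which is different.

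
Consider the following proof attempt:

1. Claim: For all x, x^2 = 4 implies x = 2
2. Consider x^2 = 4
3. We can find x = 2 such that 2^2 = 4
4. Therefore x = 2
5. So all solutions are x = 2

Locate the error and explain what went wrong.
Step 4: Therefore x = 2

Step 4 incorrectly concludes that x = 2 is the only solution. The proof shows that x = 2 is A solution (existence), but does not show it is the ONLY solution (uniqueness). In fact, x = -2 is also a solution since (-2)^2 = 4. Finding one solution doesn't prove there are no others.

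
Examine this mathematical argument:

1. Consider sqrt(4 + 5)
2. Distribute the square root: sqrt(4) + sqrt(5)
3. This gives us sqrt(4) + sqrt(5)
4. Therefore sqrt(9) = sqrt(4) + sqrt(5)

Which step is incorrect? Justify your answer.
Step 2: Distribute the square root: sqrt(4) + sqrt(5)

Step 2 incorrectly 'distributes' the square root over addition. The square root function does not distribute: sqrt(a + b) ≠ sqrt(a) + sqrt(b). In fact, sqrt(4 + 5) = sqrt(9) ≈ 3.0000, while sqrt(4) + sqrt(5) ≈ 4.2361.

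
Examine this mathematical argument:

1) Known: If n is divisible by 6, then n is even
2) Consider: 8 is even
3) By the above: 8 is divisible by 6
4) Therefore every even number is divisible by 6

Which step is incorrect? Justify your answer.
Step 3: By the above: 8 is divisible by 6

Step 3 commits the fallacy of affirming the consequent. The known fact 'divisible by 6 → even' does NOT imply 'even → divisible by 6'. That would be the converse, which is false. For example, 8 is even but 8 ÷ 6 = 1.33, which is not an integer.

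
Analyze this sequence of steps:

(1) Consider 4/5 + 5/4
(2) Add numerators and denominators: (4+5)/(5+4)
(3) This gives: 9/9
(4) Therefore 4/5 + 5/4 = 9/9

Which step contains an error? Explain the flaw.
Step 2: Add numerators and denominators: (4+5)/(5+4)

Step 2 incorrectly adds fractions by separately adding numerators and denominators. This is wrong. The correct method requires a common denominator: 4/5 + 5/4 = (4×4 + 5×5)/(5×4) = 41/20 = 41/20. The method used gives 9/9, which is different.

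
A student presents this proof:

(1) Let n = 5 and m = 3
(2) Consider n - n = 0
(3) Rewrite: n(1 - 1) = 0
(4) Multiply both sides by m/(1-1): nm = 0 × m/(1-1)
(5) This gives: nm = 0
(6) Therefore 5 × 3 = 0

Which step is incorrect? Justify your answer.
Step 4: Multiply both sides by m/(1-1): nm = 0 × m/(1-1)

Step 4 multiplies both sides by m/(1-1). However, 1-1 = 0, so this is multiplication by m/0, which is undefined. We cannot multiply by an undefined expression.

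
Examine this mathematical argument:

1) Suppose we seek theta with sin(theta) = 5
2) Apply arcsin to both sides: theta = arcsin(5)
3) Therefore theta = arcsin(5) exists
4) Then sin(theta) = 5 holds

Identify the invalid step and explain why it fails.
Step 2: Apply arcsin to both sides: theta = arcsin(5)

Step 2 applies arcsin to 5. However, arcsin(x) is only defined for x in [-1, 1] because sin(theta) can only produce values in that range. Since |5| > 1, arcsin(5) is undefined. There is no angle whose sine equals 5.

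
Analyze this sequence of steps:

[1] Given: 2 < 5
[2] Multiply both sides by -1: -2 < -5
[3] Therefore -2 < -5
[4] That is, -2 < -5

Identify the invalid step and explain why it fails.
Step 2: Multiply both sides by -1: -2 < -5

Step 2 multiplies both sides by -1 but fails to reverse the inequality sign. When multiplying (or dividing) an inequality by a negative number, the direction must be reversed. Since 2 < 5, we should get -2 > -5, i.e., -2 > -5.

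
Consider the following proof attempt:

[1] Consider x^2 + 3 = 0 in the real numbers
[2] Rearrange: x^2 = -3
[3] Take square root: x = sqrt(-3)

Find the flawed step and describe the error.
Step 3: Take square root: x = sqrt(-3)

Step 3 takes the square root of -3, which is negative. In the real number system, the square root of a negative number is undefined. The equation x^2 + 3 = 0 has no real solutions. Square roots of negative numbers only exist in the complex numbers.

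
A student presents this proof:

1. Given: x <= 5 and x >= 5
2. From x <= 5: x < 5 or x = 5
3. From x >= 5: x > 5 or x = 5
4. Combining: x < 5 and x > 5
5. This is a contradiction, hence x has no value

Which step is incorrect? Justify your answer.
Step 4: Combining: x < 5 and x > 5

Step 4 incorrectly combines the conditions. From x <= 5 and x >= 5, the intersection is x = 5. The error treats the 'or' cases as 'and' requirements. The correct conclusion is that x = 5 is the unique solution, not that no solution exists.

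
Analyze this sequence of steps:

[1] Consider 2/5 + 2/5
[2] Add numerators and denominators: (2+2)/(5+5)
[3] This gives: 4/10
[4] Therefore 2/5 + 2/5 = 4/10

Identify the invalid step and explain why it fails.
Step 2: Add numerators and denominators: (2+2)/(5+5)

Step 2 incorrectly adds fractions by separately adding numerators and denominators. This is wrong. The correct method requires a common denominator: 2/5 + 2/5 = (2×5 + 2×5)/(5×5) = 20/25 = 4/5. The method used gives 4/10, which is different.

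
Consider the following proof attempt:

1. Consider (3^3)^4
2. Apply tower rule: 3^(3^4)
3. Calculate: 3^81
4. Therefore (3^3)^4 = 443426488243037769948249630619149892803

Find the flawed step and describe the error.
Step 2: Apply tower rule: 3^(3^4)

Step 2 incorrectly states that (a^b)^c = a^(b^c). The correct rule is (a^b)^c = a^(b×c). The actual value is (3^3)^4 = 3^12 = 531441, not 3^81 = 443426488243037769948249630619149892803.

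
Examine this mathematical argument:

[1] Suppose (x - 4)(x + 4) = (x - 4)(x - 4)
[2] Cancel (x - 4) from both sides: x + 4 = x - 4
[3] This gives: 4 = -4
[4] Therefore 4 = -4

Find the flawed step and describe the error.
Step 2: Cancel (x - 4) from both sides: x + 4 = x - 4

Step 2 cancels (x - 4) from both sides. This is only valid if (x - 4) ≠ 0, i.e., x ≠ 4. When x = 4, both sides equal zero regardless of the other factors. The correct approach requires considering x = 4 as a separate case.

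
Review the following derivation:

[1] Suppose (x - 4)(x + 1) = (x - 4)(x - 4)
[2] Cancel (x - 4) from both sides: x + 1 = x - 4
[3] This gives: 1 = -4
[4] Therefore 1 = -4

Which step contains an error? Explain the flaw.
Step 2: Cancel (x - 4) from both sides: x + 1 = x - 4

Step 2 cancels (x - 4) from both sides. This is only valid if (x - 4) ≠ 0, i.e., x ≠ 4. When x = 4, both sides equal zero regardless of the other factors. The correct approach requires considering x = 4 as a separate case.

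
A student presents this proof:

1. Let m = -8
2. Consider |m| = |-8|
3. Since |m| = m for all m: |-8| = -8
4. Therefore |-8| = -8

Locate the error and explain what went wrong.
Step 3: Since |m| = m for all m: |-8| = -8

Step 3 incorrectly states that |m| = m for all m. The correct definition is |m| = m when m >= 0, and |m| = -m when m < 0. Since -8 < 0, we have |-8| = -(-8) = 8, not -8.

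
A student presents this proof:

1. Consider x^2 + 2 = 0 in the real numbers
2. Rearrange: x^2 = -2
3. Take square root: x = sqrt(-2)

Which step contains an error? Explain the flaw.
Step 3: Take square root: x = sqrt(-2)

Step 3 takes the square root of -2, which is negative. In the real number system, the square root of a negative number is undefined. The equation x^2 + 2 = 0 has no real solutions. Square roots of negative numbers only exist in the complex numbers.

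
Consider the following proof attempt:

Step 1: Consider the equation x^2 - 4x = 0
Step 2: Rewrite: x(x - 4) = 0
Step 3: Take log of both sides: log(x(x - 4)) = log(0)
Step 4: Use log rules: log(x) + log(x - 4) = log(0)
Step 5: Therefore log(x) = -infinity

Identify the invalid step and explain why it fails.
Step 3: Take log of both sides: log(x(x - 4)) = log(0)

Step 3 takes the logarithm of both sides, resulting in log(0) on the right side. The logarithm is only defined for positive numbers; log(0) is undefined (approaches negative infinity). This operation is invalid.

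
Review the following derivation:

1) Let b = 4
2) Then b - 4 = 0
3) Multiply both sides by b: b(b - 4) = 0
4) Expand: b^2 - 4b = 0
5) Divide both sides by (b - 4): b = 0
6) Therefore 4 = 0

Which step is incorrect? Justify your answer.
Step 5: Divide both sides by (b - 4): b = 0

Step 5 divides both sides by (b - 4). However, since b = 4, we have (b - 4) = 0. Division by zero is undefined, making this step invalid.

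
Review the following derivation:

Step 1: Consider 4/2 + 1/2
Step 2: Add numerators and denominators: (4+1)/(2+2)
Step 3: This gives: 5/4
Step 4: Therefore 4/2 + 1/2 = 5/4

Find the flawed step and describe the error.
Step 2: Add numerators and denominators: (4+1)/(2+2)

Step 2 incorrectly adds fractions by separately adding numerators and denominators. This is wrong. The correct method requires a common denominator: 4/2 + 1/2 = (4×2 + 1×2)/(2×2) = 10/4 = 5/2. The method used gives 5/4, which is different.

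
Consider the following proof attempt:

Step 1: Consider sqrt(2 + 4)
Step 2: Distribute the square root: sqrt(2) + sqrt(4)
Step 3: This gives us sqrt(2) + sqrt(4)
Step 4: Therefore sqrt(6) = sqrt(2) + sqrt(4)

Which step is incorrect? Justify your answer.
Step 2: Distribute the square root: sqrt(2) + sqrt(4)

Step 2 incorrectly 'distributes' the square root over addition. The square root function does not distribute: sqrt(a + b) ≠ sqrt(a) + sqrt(b). In fact, sqrt(2 + 4) = sqrt(6) ≈ 2.4495, while sqrt(2) + sqrt(4) ≈ 3.4142.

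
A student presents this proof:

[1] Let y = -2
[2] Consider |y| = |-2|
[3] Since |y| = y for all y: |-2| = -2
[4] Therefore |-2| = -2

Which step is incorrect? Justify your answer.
Step 3: Since |y| = y for all y: |-2| = -2

Step 3 incorrectly states that |y| = y for all y. The correct definition is |y| = y when y >= 0, and |y| = -y when y < 0. Since -2 < 0, we have |-2| = -(-2) = 2, not -2.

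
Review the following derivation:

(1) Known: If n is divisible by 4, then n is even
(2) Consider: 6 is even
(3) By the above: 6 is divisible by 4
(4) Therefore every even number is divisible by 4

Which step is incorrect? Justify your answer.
Step 3: By the above: 6 is divisible by 4

Step 3 commits the fallacy of affirming the consequent. The known fact 'divisible by 4 → even' does NOT imply 'even → divisible by 4'. That would be the converse, which is false. For example, 6 is even but 6 ÷ 4 = 1.50, which is not an integer.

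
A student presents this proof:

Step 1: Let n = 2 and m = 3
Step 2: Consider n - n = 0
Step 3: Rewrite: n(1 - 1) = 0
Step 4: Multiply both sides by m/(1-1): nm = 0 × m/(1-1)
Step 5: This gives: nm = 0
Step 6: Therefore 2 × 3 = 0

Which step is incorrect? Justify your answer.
Step 4: Multiply both sides by m/(1-1): nm = 0 × m/(1-1)

Step 4 multiplies both sides by m/(1-1). However, 1-1 = 0, so this is multiplication by m/0, which is undefined. We cannot multiply by an undefined expression.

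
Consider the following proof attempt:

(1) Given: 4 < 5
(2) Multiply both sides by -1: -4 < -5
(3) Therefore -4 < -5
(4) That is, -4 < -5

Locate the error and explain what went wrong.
Step 2: Multiply both sides by -1: -4 < -5

Step 2 multiplies both sides by -1 but fails to reverse the inequality sign. When multiplying (or dividing) an inequality by a negative number, the direction must be reversed. Since 4 < 5, we should get -4 > -5, i.e., -4 > -5.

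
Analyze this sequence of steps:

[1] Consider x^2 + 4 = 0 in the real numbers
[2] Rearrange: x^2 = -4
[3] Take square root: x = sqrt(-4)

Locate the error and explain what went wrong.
Step 3: Take square root: x = sqrt(-4)

Step 3 takes the square root of -4, which is negative. In the real number system, the square root of a negative number is undefined. The equation x^2 + 4 = 0 has no real solutions. Square roots of negative numbers only exist in the complex numbers.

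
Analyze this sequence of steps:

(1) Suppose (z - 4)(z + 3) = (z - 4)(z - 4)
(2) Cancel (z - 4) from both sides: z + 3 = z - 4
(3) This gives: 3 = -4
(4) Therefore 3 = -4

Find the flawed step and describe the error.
Step 2: Cancel (z - 4) from both sides: z + 3 = z - 4

Step 2 cancels (z - 4) from both sides. This is only valid if (z - 4) ≠ 0, i.e., z ≠ 4. When z = 4, both sides equal zero regardless of the other factors. The correct approach requires considering z = 4 as a separate case.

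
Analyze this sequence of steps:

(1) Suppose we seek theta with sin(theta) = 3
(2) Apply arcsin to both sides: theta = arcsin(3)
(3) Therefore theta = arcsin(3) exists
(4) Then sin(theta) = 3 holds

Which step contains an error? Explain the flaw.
Step 2: Apply arcsin to both sides: theta = arcsin(3)

Step 2 applies arcsin to 3. However, arcsin(x) is only defined for x in [-1, 1] because sin(theta) can only produce values in that range. Since |3| > 1, arcsin(3) is undefined. There is no angle whose sine equals 3.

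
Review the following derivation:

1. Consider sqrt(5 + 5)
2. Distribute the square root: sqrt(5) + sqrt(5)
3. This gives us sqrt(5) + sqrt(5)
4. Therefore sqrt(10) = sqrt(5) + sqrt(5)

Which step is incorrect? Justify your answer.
Step 2: Distribute the square root: sqrt(5) + sqrt(5)

Step 2 incorrectly 'distributes' the square root over addition. The square root function does not distribute: sqrt(a + b) ≠ sqrt(a) + sqrt(b). In fact, sqrt(5 + 5) = sqrt(10) ≈ 3.1623, while sqrt(5) + sqrt(5) ≈ 4.4721.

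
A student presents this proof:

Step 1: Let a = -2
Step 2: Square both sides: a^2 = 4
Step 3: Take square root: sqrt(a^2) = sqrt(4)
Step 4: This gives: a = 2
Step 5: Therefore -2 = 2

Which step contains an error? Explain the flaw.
Step 4: This gives: a = 2

Step 4 incorrectly states that sqrt(a^2) = a. The correct identity is sqrt(a^2) = |a|. Since a = -2 < 0, we have sqrt(a^2) = |-2| = 2, not a = -2.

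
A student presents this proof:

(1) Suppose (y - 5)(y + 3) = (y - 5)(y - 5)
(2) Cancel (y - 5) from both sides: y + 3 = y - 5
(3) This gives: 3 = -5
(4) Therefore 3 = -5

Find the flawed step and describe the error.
Step 2: Cancel (y - 5) from both sides: y + 3 = y - 5

Step 2 cancels (y - 5) from both sides. This is only valid if (y - 5) ≠ 0, i.e., y ≠ 5. When y = 5, both sides equal zero regardless of the other factors. The correct approach requires considering y = 5 as a separate case.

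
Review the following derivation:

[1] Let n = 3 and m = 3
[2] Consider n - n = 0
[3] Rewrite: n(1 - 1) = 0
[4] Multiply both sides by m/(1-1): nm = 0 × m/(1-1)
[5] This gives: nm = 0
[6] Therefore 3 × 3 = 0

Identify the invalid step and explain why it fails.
Step 4: Multiply both sides by m/(1-1): nm = 0 × m/(1-1)

Step 4 multiplies both sides by m/(1-1). However, 1-1 = 0, so this is multiplication by m/0, which is undefined. We cannot multiply by an undefined expression.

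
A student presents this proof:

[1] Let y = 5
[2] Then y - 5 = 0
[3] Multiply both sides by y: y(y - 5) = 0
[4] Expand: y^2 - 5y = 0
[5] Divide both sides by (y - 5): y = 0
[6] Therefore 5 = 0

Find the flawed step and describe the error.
Step 5: Divide both sides by (y - 5): y = 0

Step 5 divides both sides by (y - 5). However, since y = 5, we have (y - 5) = 0. Division by zero is undefined, making this step invalid.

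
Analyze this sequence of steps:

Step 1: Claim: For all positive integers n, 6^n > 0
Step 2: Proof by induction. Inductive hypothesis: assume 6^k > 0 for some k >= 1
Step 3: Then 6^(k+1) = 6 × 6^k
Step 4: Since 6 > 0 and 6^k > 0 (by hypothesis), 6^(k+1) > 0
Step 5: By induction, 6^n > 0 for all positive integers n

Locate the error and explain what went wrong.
Step 5: By induction, 6^n > 0 for all positive integers n

Step 5 concludes the proof by induction, but no base case was ever established. A valid induction proof requires: (1) a base case proving 6^1 > 0, and (2) an inductive step showing IF 6^k > 0 THEN 6^(k+1) > 0. Steps 2-4 correctly establish the inductive step, but without the base case the conclusion in step 5 does not follow.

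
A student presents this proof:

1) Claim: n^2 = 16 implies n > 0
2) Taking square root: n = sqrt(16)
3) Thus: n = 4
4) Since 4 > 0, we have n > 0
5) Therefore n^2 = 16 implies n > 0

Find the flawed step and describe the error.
Step 2: Taking square root: n = sqrt(16)

Step 2 takes the square root and assumes the positive root only. The equation n^2 = 16 actually has two solutions: n = 4 and n = -4. The proof silently assumes n > 0 without justification, then uses this assumption to conclude n > 0, which is circular. The counterexample n = -4 shows the claim is false.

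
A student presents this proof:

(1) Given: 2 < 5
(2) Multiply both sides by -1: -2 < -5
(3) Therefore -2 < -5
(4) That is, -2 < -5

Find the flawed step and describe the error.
Step 2: Multiply both sides by -1: -2 < -5

Step 2 multiplies both sides by -1 but fails to reverse the inequality sign. When multiplying (or dividing) an inequality by a negative number, the direction must be reversed. Since 2 < 5, we should get -2 > -5, i.e., -2 > -5.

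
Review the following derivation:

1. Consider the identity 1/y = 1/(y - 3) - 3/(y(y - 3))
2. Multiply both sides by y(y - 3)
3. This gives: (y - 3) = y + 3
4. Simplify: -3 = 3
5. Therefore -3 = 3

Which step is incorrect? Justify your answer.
Step 3: This gives: (y - 3) = y + 3

Step 3 makes a sign error when clearing denominators. Multiplying -3/(y(y - 3)) by y(y - 3) gives -3, not +3. The correct result is (y - 3) = y - 3, which is trivially true, not (y - 3) = y + 3. (Step 1 is a valid identity: 1/(y - 3) - 3/(y(y - 3)) = (y - 3)/(y(y - 3)) = 1/y.)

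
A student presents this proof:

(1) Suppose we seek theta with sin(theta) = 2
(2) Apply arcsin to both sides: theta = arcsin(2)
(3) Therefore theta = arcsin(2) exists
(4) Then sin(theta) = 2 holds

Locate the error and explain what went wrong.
Step 2: Apply arcsin to both sides: theta = arcsin(2)

Step 2 applies arcsin to 2. However, arcsin(x) is only defined for x in [-1, 1] because sin(theta) can only produce values in that range. Since |2| > 1, arcsin(2) is undefined. There is no angle whose sine equals 2.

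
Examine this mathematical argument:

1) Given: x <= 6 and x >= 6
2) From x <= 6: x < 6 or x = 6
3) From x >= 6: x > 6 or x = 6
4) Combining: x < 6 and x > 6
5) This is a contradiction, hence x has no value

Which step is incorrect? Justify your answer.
Step 4: Combining: x < 6 and x > 6

Step 4 incorrectly combines the conditions. From x <= 6 and x >= 6, the intersection is x = 6. The error treats the 'or' cases as 'and' requirements. The correct conclusion is that x = 6 is the unique solution, not that no solution exists.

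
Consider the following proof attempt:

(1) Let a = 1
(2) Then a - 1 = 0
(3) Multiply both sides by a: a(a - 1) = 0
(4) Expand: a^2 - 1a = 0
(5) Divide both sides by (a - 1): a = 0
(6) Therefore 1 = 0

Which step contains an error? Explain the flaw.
Step 5: Divide both sides by (a - 1): a = 0

Step 5 divides both sides by (a - 1). However, since a = 1, we have (a - 1) = 0. Division by zero is undefined, making this step invalid.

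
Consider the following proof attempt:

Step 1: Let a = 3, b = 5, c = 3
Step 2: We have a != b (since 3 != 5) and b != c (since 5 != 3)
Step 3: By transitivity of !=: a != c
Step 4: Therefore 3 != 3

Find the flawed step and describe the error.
Step 3: By transitivity of !=: a != c

Step 3 incorrectly applies transitivity to the '!=' relation. Transitivity states: if a R b and b R c, then a R c. However, '!=' is not transitive. Counterexample: 3 != 5 and 5 != 3, but 3 = 3 (both equal 3). Transitivity holds for relations like <, <=, =, but not for !=.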